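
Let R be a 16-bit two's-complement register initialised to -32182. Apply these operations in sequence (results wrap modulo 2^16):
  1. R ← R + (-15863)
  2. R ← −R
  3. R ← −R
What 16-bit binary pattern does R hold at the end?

Start: R = -32182 = 1000001001001010.
R = -32182 + (-15863) = -48045; wraps to 17491 = 0100010001010011
R = −(17491) = -17491 = 1011101110101101
R = −(-17491) = 17491 = 0100010001010011

0100010001010011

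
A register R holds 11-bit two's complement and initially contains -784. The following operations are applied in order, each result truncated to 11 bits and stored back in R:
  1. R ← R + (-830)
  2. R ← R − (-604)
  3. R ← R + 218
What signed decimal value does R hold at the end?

-792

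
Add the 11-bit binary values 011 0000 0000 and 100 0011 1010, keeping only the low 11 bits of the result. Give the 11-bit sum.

  01100000000
+ 10000111010
= 11100111010

11100111010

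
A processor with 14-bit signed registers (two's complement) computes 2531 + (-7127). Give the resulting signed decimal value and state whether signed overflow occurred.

2531 → 00100111100011
-7127 → 10010000101001
  00100111100011
+ 10010000101001
= 10111000001100
Result 10111000001100: MSB = 1 → 11788 − 16384 = -4596.
Addends have opposite signs, so signed overflow cannot occur.

-4596; no overflow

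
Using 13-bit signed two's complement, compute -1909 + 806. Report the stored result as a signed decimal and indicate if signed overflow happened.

-1103; no overflow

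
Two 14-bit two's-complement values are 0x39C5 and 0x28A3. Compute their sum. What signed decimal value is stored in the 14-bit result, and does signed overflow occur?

0x39C5 = 11100111000101 = -1595 (signed)
0x28A3 = 10100010100011 = -5981 (signed)
  11100111000101
+ 10100010100011
= 10001001101000  (discard carry-out 1)
Result 10001001101000: MSB = 1 → 8808 − 16384 = -7576.
Both addends are negative and so is the stored result: no signed overflow.

-7576; no overflow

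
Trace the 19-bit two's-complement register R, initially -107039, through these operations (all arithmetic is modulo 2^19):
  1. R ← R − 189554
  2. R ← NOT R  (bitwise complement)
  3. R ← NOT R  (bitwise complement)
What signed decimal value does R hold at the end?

227695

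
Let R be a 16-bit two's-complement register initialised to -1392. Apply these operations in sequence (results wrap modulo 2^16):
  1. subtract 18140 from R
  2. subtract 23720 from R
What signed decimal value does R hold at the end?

22284

Start: R = -1392 = 1111101010010000.
R = -1392 − 18140 = -19532 = 1011001110110100
R = -19532 − 23720 = -43252; wraps to 22284 = 0101011100001100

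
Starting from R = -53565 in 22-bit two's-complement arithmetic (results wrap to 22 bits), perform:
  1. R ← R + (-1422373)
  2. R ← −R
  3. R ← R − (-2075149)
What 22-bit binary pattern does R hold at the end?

1101100010111101101111

Start: R = -53565 = 1111110010111011000011.
R = -53565 + (-1422373) = -1475938 = 1010010111101010011110
R = −(-1475938) = 1475938 = 0101101000010101100010
R = 1475938 − (-2075149) = 3551087; wraps to -643217 = 1101100010111101101111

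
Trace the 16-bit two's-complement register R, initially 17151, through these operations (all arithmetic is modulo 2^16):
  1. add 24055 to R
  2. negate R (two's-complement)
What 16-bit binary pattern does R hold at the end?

Start: R = 17151 = 0100001011111111.
R = 17151 + 24055 = 41206; wraps to -24330 = 1010000011110110
R = −(-24330) = 24330 = 0101111100001010

0101111100001010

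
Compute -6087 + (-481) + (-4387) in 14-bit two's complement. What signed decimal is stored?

5429

-6087 + (-481) = -6568 (10011001011000)
-6568 + (-4387) = -10955 → wraps to 5429 (01010100110101)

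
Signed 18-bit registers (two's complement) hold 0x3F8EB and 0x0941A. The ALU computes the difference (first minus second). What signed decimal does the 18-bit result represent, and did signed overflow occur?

-39727; no overflow

0x3F8EB = 111111100011101011 = -1813 (signed)
0x0941A = 001001010000011010 = 37914 (signed)
Subtract via negate-and-add: invert 001001010000011010 + 1 = 110110101111100110 (i.e. -37914).
  111111100011101011
+ 110110101111100110
= 110110010011010001  (discard carry-out 1)
Result 110110010011010001: MSB = 1 → 222417 − 262144 = -39727.
Both addends (after negating the subtrahend) are negative and so is the stored result: no signed overflow.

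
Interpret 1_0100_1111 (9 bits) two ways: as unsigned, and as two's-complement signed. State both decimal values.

unsigned = 335, signed = -177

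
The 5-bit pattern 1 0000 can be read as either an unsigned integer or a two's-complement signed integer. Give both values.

unsigned = 16, signed = -16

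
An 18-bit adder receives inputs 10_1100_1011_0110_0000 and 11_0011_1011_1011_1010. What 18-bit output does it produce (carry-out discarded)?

100000011100011010

  101100101101100000
+ 110011101110111010
= 100000011100011010  (discard carry-out 1)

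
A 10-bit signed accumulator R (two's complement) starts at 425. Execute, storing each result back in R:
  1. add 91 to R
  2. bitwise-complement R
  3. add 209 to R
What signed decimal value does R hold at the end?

-308

Start: R = 425 = 0110101001.
R = 425 + 91 = 516; wraps to -508 = 1000000100
R = NOT 1000000100 = 0111111011 = 507
R = 507 + 209 = 716; wraps to -308 = 1011001100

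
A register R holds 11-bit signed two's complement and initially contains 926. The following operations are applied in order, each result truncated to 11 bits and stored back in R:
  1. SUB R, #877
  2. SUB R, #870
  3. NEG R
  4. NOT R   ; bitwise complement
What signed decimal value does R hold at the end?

Start: R = 926 = 01110011110.
R = 926 − 877 = 49 = 00000110001
R = 49 − 870 = -821 = 10011001011
R = −(-821) = 821 = 01100110101
R = NOT 01100110101 = 10011001010 = -822

-822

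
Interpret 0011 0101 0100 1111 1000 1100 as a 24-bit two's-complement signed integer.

3493772

MSB is 0, so the value is non-negative: 001101010100111110001100 = 3493772.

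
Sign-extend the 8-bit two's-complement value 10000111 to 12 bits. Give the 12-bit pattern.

111110000111

MSB of 10000111 is 1; replicate it into the new high bits.
1111|10000111 → 111110000111 (still -121).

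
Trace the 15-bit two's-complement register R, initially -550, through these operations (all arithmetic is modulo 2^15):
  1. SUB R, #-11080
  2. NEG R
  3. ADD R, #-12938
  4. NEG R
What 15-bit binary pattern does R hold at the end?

Start: R = -550 = 111110111011010.
R = -550 − (-11080) = 10530 = 010100100100010
R = −(10530) = -10530 = 101011011011110
R = -10530 + (-12938) = -23468; wraps to 9300 = 010010001010100
R = −(9300) = -9300 = 101101110101100

101101110101100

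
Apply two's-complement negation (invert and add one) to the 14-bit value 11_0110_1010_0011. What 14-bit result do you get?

00100101011101

Invert: 00100101011100. Add 1: 00100101011101.
Check: 11011010100011 = -2397, 00100101011101 = 2397.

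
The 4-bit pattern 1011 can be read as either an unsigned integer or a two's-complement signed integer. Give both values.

unsigned = 11, signed = -5

Unsigned: 1011 = 11.
Signed: MSB=1 → 11 − 16 = -5.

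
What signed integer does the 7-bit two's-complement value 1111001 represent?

-7

MSB is 1, so the value is negative.
Unsigned reading: 121. Subtract 2^7 = 128: 121 − 128 = -7.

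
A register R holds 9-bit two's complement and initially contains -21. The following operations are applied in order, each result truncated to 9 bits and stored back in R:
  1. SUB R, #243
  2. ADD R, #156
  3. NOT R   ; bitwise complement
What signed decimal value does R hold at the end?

Start: R = -21 = 111101011.
R = -21 − 243 = -264; wraps to 248 = 011111000
R = 248 + 156 = 404; wraps to -108 = 110010100
R = NOT 110010100 = 001101011 = 107

107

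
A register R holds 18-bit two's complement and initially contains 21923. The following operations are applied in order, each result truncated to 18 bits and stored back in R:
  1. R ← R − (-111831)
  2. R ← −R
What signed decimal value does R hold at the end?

Start: R = 21923 = 000101010110100011.
R = 21923 − (-111831) = 133754; wraps to -128390 = 100000101001111010
R = −(-128390) = 128390 = 011111010110000110

128390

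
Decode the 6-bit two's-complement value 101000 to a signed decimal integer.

-24

MSB is 1, so the value is negative.
Invert: 010111. Add 1: 011000 = 24. So the value is −24.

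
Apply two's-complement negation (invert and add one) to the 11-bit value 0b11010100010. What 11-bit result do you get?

00101011110

Invert: 00101011101. Add 1: 00101011110.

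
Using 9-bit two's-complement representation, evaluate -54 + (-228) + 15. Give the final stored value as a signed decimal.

245

-54 + (-228) = -282 → wraps to 230 (011100110)
230 + 15 = 245 (011110101)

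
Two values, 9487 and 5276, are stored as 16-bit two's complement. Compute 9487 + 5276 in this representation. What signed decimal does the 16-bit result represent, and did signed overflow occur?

14763; no overflow

9487 → 0010010100001111
5276 → 0001010010011100
  0010010100001111
+ 0001010010011100
= 0011100110101011
Result 0011100110101011: MSB = 0 → value 14763.
Both addends are non-negative and so is the stored result: no signed overflow.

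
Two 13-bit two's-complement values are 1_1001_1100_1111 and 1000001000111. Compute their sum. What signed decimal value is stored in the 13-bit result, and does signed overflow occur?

2582; overflow

1_1001_1100_1111 → 1100111001111 = -1585 (signed)
1000001000111 = -4025 (signed)
  1100111001111
+ 1000001000111
= 0101000010110  (discard carry-out 1)
Result 0101000010110: MSB = 0 → value 2582.
Both addends are negative but the stored result is non-negative: signed overflow. The true value -1585 + (-4025) = -5610 lies outside [-4096, 4095].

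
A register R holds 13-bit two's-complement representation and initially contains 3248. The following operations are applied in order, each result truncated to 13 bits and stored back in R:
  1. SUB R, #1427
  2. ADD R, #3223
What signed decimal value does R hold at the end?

Start: R = 3248 = 0110010110000.
R = 3248 − 1427 = 1821 = 0011100011101
R = 1821 + 3223 = 5044; wraps to -3148 = 1001110110100

-3148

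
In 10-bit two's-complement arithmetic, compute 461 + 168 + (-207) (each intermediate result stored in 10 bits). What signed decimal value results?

461 + 168 = 629 → wraps to -395 (1001110101)
-395 + (-207) = -602 → wraps to 422 (0110100110)

422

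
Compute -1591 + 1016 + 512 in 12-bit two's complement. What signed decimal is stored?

-63

-1591 + 1016 = -575 (110111000001)
-575 + 512 = -63 (111111000001)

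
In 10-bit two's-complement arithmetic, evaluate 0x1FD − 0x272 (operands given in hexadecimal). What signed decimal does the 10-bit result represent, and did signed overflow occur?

-117; overflow

0x1FD = 0111111101 = 509 (signed)
0x272 = 1001110010 = -398 (signed)
Subtract via negate-and-add: invert 1001110010 + 1 = 0110001110 (i.e. 398).
  0111111101
+ 0110001110
= 1110001011
Result 1110001011: MSB = 1 → 907 − 1024 = -117.
Both addends (after negating the subtrahend) are non-negative but the stored result is negative: signed overflow. The true value 509 − (-398) = 907 lies outside [-512, 511].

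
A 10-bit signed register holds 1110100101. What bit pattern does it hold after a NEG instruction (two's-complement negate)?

0001011011

Invert: 0001011010. Add 1: 0001011011.
Check: 1110100101 = -91, 0001011011 = 91.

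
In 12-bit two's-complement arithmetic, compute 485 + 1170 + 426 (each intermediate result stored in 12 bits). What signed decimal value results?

-2015

485 + 1170 = 1655 (011001110111)
1655 + 426 = 2081 → wraps to -2015 (100000100001)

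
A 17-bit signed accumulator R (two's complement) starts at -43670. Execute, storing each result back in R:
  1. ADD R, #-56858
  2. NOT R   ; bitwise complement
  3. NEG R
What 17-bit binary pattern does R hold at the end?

Start: R = -43670 = 10101010101101010.
R = -43670 + (-56858) = -100528; wraps to 30544 = 00111011101010000
R = NOT 00111011101010000 = 11000100010101111 = -30545
R = −(-30545) = 30545 = 00111011101010001

00111011101010001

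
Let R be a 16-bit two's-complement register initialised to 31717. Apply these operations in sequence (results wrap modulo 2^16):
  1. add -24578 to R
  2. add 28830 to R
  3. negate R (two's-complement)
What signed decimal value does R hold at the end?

Start: R = 31717 = 0111101111100101.
R = 31717 + (-24578) = 7139 = 0001101111100011
R = 7139 + 28830 = 35969; wraps to -29567 = 1000110010000001
R = −(-29567) = 29567 = 0111001101111111

29567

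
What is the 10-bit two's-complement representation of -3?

|-3| = 3 = 0000000011 in 10 bits.
Invert the bits: 1111111100. Add 1: 1111111101.

1111111101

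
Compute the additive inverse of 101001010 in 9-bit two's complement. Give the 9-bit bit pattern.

Invert: 010110101. Add 1: 010110110.
Check: 101001010 = -182, 010110110 = 182.

010110110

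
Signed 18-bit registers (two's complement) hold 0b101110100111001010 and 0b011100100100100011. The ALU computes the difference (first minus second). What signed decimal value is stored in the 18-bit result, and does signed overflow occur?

0b101110100111001010 → 101110100111001010 = -71222 (signed)
0b011100100100100011 → 011100100100100011 = 117027 (signed)
Subtract via negate-and-add: invert 011100100100100011 + 1 = 100011011011011101 (i.e. -117027).
  101110100111001010
+ 100011011011011101
= 010010000010100111  (discard carry-out 1)
Result 010010000010100111: MSB = 0 → value 73895.
Both addends (after negating the subtrahend) are negative but the stored result is non-negative: signed overflow. The true value -71222 − 117027 = -188249 lies outside [-131072, 131071].

73895; overflow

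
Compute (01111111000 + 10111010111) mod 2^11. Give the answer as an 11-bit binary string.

00111001111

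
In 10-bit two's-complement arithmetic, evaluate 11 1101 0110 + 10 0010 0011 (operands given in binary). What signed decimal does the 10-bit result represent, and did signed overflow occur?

505; overflow

11 1101 0110 → 1111010110 = -42 (signed)
10 0010 0011 → 1000100011 = -477 (signed)
  1111010110
+ 1000100011
= 0111111001  (discard carry-out 1)
Result 0111111001: MSB = 0 → value 505.
Both addends are negative but the stored result is non-negative: signed overflow. The true value -42 + (-477) = -519 lies outside [-512, 511].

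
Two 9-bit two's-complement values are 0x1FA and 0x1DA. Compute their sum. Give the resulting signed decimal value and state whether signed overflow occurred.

0x1FA = 111111010 = -6 (signed)
0x1DA = 111011010 = -38 (signed)
  111111010
+ 111011010
= 111010100  (discard carry-out 1)
Result 111010100: MSB = 1 → 468 − 512 = -44.
Both addends are negative and so is the stored result: no signed overflow.

-44; no overflow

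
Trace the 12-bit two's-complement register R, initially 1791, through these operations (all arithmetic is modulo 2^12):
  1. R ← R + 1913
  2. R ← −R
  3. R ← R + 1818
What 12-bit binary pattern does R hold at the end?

Start: R = 1791 = 011011111111.
R = 1791 + 1913 = 3704; wraps to -392 = 111001111000
R = −(-392) = 392 = 000110001000
R = 392 + 1818 = 2210; wraps to -1886 = 100010100010

100010100010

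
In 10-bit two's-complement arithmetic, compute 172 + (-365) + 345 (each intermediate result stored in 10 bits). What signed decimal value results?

152

172 + (-365) = -193 (1100111111)
-193 + 345 = 152 (0010011000)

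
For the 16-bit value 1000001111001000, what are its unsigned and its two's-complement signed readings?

Unsigned: 1000001111001000 = 33736.
Signed: MSB=1 → 33736 − 65536 = -31800.

unsigned = 33736, signed = -31800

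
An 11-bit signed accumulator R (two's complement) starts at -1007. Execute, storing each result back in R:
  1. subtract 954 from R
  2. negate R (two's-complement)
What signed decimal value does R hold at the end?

-87

Start: R = -1007 = 10000010001.
R = -1007 − 954 = -1961; wraps to 87 = 00001010111
R = −(87) = -87 = 11110101001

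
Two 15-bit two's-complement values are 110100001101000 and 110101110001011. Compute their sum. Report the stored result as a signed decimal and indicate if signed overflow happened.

-11277; no overflow

110100001101000 = -6040 (signed)
110101110001011 = -5237 (signed)
  110100001101000
+ 110101110001011
= 101001111110011  (discard carry-out 1)
Result 101001111110011: MSB = 1 → 21491 − 32768 = -11277.
Both addends are negative and so is the stored result: no signed overflow.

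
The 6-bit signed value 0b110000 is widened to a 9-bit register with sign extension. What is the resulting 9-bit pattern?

111110000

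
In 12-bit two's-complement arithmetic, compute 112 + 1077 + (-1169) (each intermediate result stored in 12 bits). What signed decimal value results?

112 + 1077 = 1189 (010010100101)
1189 + (-1169) = 20 (000000010100)

20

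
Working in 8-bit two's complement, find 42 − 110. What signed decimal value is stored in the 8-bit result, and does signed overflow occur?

-68; no overflow

42 → 00101010
110 → 01101110
Subtract via negate-and-add: invert 01101110 + 1 = 10010010 (i.e. -110).
  00101010
+ 10010010
= 10111100
Result 10111100: MSB = 1 → 188 − 256 = -68.
Addends (after negating the subtrahend) have opposite signs, so signed overflow cannot occur.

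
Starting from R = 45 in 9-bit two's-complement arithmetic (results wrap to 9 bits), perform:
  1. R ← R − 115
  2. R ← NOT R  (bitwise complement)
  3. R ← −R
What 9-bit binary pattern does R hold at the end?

Start: R = 45 = 000101101.
R = 45 − 115 = -70 = 110111010
R = NOT 110111010 = 001000101 = 69
R = −(69) = -69 = 110111011

110111011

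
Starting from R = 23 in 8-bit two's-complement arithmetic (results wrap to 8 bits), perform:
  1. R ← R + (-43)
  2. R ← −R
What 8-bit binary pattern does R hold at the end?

00010100

Start: R = 23 = 00010111.
R = 23 + (-43) = -20 = 11101100
R = −(-20) = 20 = 00010100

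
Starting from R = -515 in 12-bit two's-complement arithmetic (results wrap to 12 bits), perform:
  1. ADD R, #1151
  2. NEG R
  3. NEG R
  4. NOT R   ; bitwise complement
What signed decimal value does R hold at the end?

-637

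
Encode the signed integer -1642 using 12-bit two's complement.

100110010110

|-1642| = 1642 = 011001101010 in 12 bits.
Invert the bits: 100110010101. Add 1: 100110010110.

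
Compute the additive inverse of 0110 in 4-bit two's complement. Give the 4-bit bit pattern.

1010

Invert: 1001. Add 1: 1010.
Check: 0110 = 6, 1010 = -6.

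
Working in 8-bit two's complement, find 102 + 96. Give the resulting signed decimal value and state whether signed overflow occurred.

102 → 01100110
96 → 01100000
  01100110
+ 01100000
= 11000110
Result 11000110: MSB = 1 → 198 − 256 = -58.
Both addends are non-negative but the stored result is negative: signed overflow. The true value 102 + 96 = 198 lies outside [-128, 127].

-58; overflow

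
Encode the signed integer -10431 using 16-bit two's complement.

1101011101000001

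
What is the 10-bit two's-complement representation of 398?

398 is non-negative, so write it directly in 10 bits: 0110001110.

0110001110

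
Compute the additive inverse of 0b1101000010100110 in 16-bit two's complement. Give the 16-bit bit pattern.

0010111101011010

Invert: 0010111101011001. Add 1: 0010111101011010.
Check: 1101000010100110 = -12122, 0010111101011010 = 12122.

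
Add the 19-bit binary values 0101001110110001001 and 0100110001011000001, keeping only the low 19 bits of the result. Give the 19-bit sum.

1010000000001001010

  0101001110110001001
+ 0100110001011000001
= 1010000000001001010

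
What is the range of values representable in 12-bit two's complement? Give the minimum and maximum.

Minimum: −2^11 = -2048.
Maximum: 2^11 − 1 = 2047.

min = -2048, max = 2047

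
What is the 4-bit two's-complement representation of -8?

1000

|-8| = 8 = 1000 in 4 bits.
Invert the bits: 0111. Add 1: 1000.
Check: 1000 reads as 8 − 16 = -8.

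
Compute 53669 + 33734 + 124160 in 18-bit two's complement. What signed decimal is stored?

-50581

53669 + 33734 = 87403 (010101010101101011)
87403 + 124160 = 211563 → wraps to -50581 (110011101001101011)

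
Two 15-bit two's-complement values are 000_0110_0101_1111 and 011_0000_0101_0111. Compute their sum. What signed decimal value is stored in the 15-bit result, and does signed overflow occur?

14006; no overflow

000_0110_0101_1111 → 000011001011111 = 1631 (signed)
011_0000_0101_0111 → 011000001010111 = 12375 (signed)
  000011001011111
+ 011000001010111
= 011011010110110
Result 011011010110110: MSB = 0 → value 14006.
Both addends are non-negative and so is the stored result: no signed overflow.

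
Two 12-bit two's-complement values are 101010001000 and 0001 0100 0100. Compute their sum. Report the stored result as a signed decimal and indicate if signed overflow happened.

-1076; no overflow

101010001000 = -1400 (signed)
0001 0100 0100 → 000101000100 = 324 (signed)
  101010001000
+ 000101000100
= 101111001100
Result 101111001100: MSB = 1 → 3020 − 4096 = -1076.
Addends have opposite signs, so signed overflow cannot occur.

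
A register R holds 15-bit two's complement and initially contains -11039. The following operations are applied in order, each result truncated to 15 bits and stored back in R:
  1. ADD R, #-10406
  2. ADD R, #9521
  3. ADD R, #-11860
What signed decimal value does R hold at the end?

Start: R = -11039 = 101010011100001.
R = -11039 + (-10406) = -21445; wraps to 11323 = 010110000111011
R = 11323 + 9521 = 20844; wraps to -11924 = 101000101101100
R = -11924 + (-11860) = -23784; wraps to 8984 = 010001100011000

8984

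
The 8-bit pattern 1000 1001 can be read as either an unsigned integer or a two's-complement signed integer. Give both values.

Unsigned: 10001001 = 137.
Signed: MSB=1 → 137 − 256 = -119.

unsigned = 137, signed = -119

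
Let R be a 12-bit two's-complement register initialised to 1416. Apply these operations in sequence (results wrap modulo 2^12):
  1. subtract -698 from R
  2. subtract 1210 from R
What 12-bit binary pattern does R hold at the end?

001110001000

Start: R = 1416 = 010110001000.
R = 1416 − (-698) = 2114; wraps to -1982 = 100001000010
R = -1982 − 1210 = -3192; wraps to 904 = 001110001000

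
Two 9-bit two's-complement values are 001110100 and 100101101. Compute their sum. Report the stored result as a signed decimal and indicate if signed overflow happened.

-95; no overflow

001110100 = 116 (signed)
100101101 = -211 (signed)
  001110100
+ 100101101
= 110100001
Result 110100001: MSB = 1 → 417 − 512 = -95.
Addends have opposite signs, so signed overflow cannot occur.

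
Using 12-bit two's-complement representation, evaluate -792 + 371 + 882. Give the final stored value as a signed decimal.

461

-792 + 371 = -421 (111001011011)
-421 + 882 = 461 (000111001101)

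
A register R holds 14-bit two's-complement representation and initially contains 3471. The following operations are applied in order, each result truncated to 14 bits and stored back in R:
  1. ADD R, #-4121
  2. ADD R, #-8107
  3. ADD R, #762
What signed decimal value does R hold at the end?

Start: R = 3471 = 00110110001111.
R = 3471 + (-4121) = -650 = 11110101110110
R = -650 + (-8107) = -8757; wraps to 7627 = 01110111001011
R = 7627 + 762 = 8389; wraps to -7995 = 10000011000101

-7995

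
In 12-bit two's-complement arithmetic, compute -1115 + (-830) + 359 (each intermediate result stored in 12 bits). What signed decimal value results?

-1586

-1115 + (-830) = -1945 (100001100111)
-1945 + 359 = -1586 (100111001110)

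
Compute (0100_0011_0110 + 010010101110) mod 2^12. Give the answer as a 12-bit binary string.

100011100100

  010000110110
+ 010010101110
= 100011100100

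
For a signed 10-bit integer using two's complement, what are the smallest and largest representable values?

min = -512, max = 511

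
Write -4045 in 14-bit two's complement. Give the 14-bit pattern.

11000000110011

|-4045| = 4045 = 00111111001101 in 14 bits.
Invert the bits: 11000000110010. Add 1: 11000000110011.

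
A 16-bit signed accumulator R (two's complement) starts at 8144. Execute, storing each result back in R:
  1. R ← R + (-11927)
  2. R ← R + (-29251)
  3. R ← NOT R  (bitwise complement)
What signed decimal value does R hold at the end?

-32503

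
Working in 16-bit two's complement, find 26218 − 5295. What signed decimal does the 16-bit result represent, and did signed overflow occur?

20923; no overflow

26218 → 0110011001101010
5295 → 0001010010101111
Subtract via negate-and-add: invert 0001010010101111 + 1 = 1110101101010001 (i.e. -5295).
  0110011001101010
+ 1110101101010001
= 0101000110111011  (discard carry-out 1)
Result 0101000110111011: MSB = 0 → value 20923.
Addends (after negating the subtrahend) have opposite signs, so signed overflow cannot occur.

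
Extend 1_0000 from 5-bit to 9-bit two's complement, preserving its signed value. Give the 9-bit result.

MSB of 10000 is 1; replicate it into the new high bits.
1111|10000 → 111110000 (still -16).

111110000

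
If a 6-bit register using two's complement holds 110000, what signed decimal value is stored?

-16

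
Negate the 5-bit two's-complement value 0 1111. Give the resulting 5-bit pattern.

Invert: 10000. Add 1: 10001.

10001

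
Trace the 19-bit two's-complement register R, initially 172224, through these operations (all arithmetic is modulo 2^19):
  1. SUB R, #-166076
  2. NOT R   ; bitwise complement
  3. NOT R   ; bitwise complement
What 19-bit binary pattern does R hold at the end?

1010010100101111100

Start: R = 172224 = 0101010000011000000.
R = 172224 − (-166076) = 338300; wraps to -185988 = 1010010100101111100
R = NOT 1010010100101111100 = 0101101011010000011 = 185987
R = NOT 0101101011010000011 = 1010010100101111100 = -185988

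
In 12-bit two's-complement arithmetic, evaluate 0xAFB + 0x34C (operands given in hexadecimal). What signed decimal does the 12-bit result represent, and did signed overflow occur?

-441; no overflow

0xAFB = 101011111011 = -1285 (signed)
0x34C = 001101001100 = 844 (signed)
  101011111011
+ 001101001100
= 111001000111
Result 111001000111: MSB = 1 → 3655 − 4096 = -441.
Addends have opposite signs, so signed overflow cannot occur.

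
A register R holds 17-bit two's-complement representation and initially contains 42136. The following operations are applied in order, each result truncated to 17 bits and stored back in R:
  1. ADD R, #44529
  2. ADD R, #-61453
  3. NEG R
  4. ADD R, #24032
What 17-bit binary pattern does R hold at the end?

11111101101100100

Start: R = 42136 = 01010010010011000.
R = 42136 + 44529 = 86665; wraps to -44407 = 10101001010001001
R = -44407 + (-61453) = -105860; wraps to 25212 = 00110001001111100
R = −(25212) = -25212 = 11001110110000100
R = -25212 + 24032 = -1180 = 11111101101100100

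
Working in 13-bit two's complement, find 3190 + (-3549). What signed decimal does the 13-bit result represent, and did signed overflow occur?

3190 → 0110001110110
-3549 → 1001000100011
  0110001110110
+ 1001000100011
= 1111010011001
Result 1111010011001: MSB = 1 → 7833 − 8192 = -359.
Addends have opposite signs, so signed overflow cannot occur.

-359; no overflow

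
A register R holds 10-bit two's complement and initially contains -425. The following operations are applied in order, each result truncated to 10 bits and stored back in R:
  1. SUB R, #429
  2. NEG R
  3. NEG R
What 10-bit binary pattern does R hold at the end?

0010101010

Start: R = -425 = 1001010111.
R = -425 − 429 = -854; wraps to 170 = 0010101010
R = −(170) = -170 = 1101010110
R = −(-170) = 170 = 0010101010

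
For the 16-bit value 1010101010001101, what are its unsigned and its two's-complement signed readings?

unsigned = 43661, signed = -21875

Unsigned: 1010101010001101 = 43661.
Signed: MSB=1 → 43661 − 65536 = -21875.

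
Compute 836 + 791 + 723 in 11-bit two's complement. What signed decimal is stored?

302

836 + 791 = 1627 → wraps to -421 (11001011011)
-421 + 723 = 302 (00100101110)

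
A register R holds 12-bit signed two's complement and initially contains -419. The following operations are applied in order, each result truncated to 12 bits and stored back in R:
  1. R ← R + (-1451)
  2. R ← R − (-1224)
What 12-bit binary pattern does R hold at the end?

110101111010

Start: R = -419 = 111001011101.
R = -419 + (-1451) = -1870 = 100010110010
R = -1870 − (-1224) = -646 = 110101111010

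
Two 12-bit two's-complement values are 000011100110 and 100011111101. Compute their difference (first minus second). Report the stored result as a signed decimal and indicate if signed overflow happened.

000011100110 = 230 (signed)
100011111101 = -1795 (signed)
Subtract via negate-and-add: invert 100011111101 + 1 = 011100000011 (i.e. 1795).
  000011100110
+ 011100000011
= 011111101001
Result 011111101001: MSB = 0 → value 2025.
Both addends (after negating the subtrahend) are non-negative and so is the stored result: no signed overflow.

2025; no overflow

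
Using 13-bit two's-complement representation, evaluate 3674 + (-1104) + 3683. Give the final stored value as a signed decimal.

-1939

3674 + (-1104) = 2570 (0101000001010)
2570 + 3683 = 6253 → wraps to -1939 (1100001101101)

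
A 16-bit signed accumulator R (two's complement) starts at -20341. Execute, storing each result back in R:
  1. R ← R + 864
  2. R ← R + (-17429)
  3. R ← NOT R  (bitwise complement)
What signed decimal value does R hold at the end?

Start: R = -20341 = 1011000010001011.
R = -20341 + 864 = -19477 = 1011001111101011
R = -19477 + (-17429) = -36906; wraps to 28630 = 0110111111010110
R = NOT 0110111111010110 = 1001000000101001 = -28631

-28631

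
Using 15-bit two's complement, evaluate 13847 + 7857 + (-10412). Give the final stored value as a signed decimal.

11292

13847 + 7857 = 21704 → wraps to -11064 (101010011001000)
-11064 + (-10412) = -21476 → wraps to 11292 (010110000011100)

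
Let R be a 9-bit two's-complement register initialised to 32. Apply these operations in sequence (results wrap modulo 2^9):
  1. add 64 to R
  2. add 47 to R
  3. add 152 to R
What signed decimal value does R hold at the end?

-217

Start: R = 32 = 000100000.
R = 32 + 64 = 96 = 001100000
R = 96 + 47 = 143 = 010001111
R = 143 + 152 = 295; wraps to -217 = 100100111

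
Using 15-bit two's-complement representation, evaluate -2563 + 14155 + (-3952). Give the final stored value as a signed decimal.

7640

-2563 + 14155 = 11592 (010110101001000)
11592 + (-3952) = 7640 (001110111011000)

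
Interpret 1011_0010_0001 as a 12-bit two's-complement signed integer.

-1247

MSB is 1, so the value is negative.
Invert: 010011011110. Add 1: 010011011111 = 1247. So the value is −1247.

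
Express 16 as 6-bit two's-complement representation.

010000

16 is non-negative, so write it directly in 6 bits: 010000.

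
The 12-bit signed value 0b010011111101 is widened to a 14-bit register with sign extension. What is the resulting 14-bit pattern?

00010011111101

MSB of 010011111101 is 0; replicate it into the new high bits.
00|010011111101 → 00010011111101 (still 1277).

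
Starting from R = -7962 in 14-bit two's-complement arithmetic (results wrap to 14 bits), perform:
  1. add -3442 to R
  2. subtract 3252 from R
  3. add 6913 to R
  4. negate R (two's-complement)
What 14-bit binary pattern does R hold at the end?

Start: R = -7962 = 10000011100110.
R = -7962 + (-3442) = -11404; wraps to 4980 = 01001101110100
R = 4980 − 3252 = 1728 = 00011011000000
R = 1728 + 6913 = 8641; wraps to -7743 = 10000111000001
R = −(-7743) = 7743 = 01111000111111

01111000111111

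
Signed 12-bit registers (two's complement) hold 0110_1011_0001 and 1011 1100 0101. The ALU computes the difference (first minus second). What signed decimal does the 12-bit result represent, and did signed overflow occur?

0110_1011_0001 → 011010110001 = 1713 (signed)
1011 1100 0101 → 101111000101 = -1083 (signed)
Subtract via negate-and-add: invert 101111000101 + 1 = 010000111011 (i.e. 1083).
  011010110001
+ 010000111011
= 101011101100
Result 101011101100: MSB = 1 → 2796 − 4096 = -1300.
Both addends (after negating the subtrahend) are non-negative but the stored result is negative: signed overflow. The true value 1713 − (-1083) = 2796 lies outside [-2048, 2047].

-1300; overflow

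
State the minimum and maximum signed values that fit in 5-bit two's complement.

min = -16, max = 15

Minimum: −2^4 = -16.
Maximum: 2^4 − 1 = 15.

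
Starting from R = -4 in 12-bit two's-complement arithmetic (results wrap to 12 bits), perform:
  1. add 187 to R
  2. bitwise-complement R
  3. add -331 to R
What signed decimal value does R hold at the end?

-515

Start: R = -4 = 111111111100.
R = -4 + 187 = 183 = 000010110111
R = NOT 000010110111 = 111101001000 = -184
R = -184 + (-331) = -515 = 110111111101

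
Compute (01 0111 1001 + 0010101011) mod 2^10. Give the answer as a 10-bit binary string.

1000100100

  0101111001
+ 0010101011
= 1000100100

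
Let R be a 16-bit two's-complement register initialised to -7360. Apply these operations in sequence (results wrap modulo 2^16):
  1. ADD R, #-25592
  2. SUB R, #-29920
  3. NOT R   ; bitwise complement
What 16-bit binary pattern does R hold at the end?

0000101111010111

Start: R = -7360 = 1110001101000000.
R = -7360 + (-25592) = -32952; wraps to 32584 = 0111111101001000
R = 32584 − (-29920) = 62504; wraps to -3032 = 1111010000101000
R = NOT 1111010000101000 = 0000101111010111 = 3031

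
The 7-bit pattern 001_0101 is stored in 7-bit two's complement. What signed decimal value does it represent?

21

MSB is 0, so the value is non-negative: 0010101 = 21.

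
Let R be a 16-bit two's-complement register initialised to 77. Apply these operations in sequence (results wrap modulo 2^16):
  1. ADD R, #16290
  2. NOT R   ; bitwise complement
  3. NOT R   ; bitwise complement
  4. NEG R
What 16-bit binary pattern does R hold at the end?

1100000000010001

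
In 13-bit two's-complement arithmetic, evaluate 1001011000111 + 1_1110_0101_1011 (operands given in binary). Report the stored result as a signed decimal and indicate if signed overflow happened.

-3806; no overflow

1001011000111 = -3385 (signed)
1_1110_0101_1011 → 1111001011011 = -421 (signed)
  1001011000111
+ 1111001011011
= 1000100100010  (discard carry-out 1)
Result 1000100100010: MSB = 1 → 4386 − 8192 = -3806.
Both addends are negative and so is the stored result: no signed overflow.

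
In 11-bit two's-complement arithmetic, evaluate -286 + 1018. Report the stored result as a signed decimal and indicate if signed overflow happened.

-286 → 11011100010
1018 → 01111111010
  11011100010
+ 01111111010
= 01011011100  (discard carry-out 1)
Result 01011011100: MSB = 0 → value 732.
Addends have opposite signs, so signed overflow cannot occur.

732; no overflow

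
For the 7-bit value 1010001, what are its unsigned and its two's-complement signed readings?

unsigned = 81, signed = -47

Unsigned: 1010001 = 81.
Signed: MSB=1 → 81 − 128 = -47.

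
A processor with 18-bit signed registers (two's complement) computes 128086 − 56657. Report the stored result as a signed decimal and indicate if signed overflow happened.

128086 → 011111010001010110
56657 → 001101110101010001
Subtract via negate-and-add: invert 001101110101010001 + 1 = 110010001010101111 (i.e. -56657).
  011111010001010110
+ 110010001010101111
= 010001011100000101  (discard carry-out 1)
Result 010001011100000101: MSB = 0 → value 71429.
Addends (after negating the subtrahend) have opposite signs, so signed overflow cannot occur.

71429; no overflow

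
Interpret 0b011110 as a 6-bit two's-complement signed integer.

MSB is 0, so the value is non-negative: 011110 = 30.

30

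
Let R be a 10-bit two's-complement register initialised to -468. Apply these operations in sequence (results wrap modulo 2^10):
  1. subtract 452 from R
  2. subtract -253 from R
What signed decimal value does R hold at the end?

357

Start: R = -468 = 1000101100.
R = -468 − 452 = -920; wraps to 104 = 0001101000
R = 104 − (-253) = 357 = 0101100101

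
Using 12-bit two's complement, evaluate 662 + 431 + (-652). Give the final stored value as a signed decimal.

662 + 431 = 1093 (010001000101)
1093 + (-652) = 441 (000110111001)

441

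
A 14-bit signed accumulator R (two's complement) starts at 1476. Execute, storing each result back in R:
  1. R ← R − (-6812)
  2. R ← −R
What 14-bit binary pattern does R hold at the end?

01111110100000

Start: R = 1476 = 00010111000100.
R = 1476 − (-6812) = 8288; wraps to -8096 = 10000001100000
R = −(-8096) = 8096 = 01111110100000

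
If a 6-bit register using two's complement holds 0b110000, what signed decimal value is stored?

MSB is 1, so the value is negative.
Unsigned reading: 48. Subtract 2^6 = 64: 48 − 64 = -16.

-16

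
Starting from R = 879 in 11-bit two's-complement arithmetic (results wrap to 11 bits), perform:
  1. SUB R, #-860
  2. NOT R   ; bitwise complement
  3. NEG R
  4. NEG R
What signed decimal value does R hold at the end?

308

Start: R = 879 = 01101101111.
R = 879 − (-860) = 1739; wraps to -309 = 11011001011
R = NOT 11011001011 = 00100110100 = 308
R = −(308) = -308 = 11011001100
R = −(-308) = 308 = 00100110100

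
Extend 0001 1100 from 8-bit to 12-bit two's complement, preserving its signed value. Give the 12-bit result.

MSB of 00011100 is 0; replicate it into the new high bits.
0000|00011100 → 000000011100 (still 28).

000000011100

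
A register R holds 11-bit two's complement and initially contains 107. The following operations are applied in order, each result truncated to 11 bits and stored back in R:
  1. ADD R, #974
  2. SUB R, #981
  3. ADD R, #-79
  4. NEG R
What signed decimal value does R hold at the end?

-21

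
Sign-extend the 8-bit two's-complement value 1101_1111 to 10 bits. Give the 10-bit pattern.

1111011111

MSB of 11011111 is 1; replicate it into the new high bits.
11|11011111 → 1111011111 (still -33).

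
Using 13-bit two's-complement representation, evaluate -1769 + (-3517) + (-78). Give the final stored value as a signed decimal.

2828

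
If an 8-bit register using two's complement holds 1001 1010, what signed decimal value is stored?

MSB is 1, so the value is negative.
Unsigned reading: 154. Subtract 2^8 = 256: 154 − 256 = -102.

-102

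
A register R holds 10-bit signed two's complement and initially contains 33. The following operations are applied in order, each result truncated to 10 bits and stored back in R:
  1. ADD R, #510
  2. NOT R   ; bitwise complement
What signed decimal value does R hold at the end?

480

Start: R = 33 = 0000100001.
R = 33 + 510 = 543; wraps to -481 = 1000011111
R = NOT 1000011111 = 0111100000 = 480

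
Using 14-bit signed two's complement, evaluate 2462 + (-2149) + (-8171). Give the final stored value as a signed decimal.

-7858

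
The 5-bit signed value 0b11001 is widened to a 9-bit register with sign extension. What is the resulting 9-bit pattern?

111111001

MSB of 11001 is 1; replicate it into the new high bits.
1111|11001 → 111111001 (still -7).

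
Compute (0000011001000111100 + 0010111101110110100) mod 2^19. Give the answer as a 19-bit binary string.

  0000011001000111100
+ 0010111101110110100
= 0011010110111110000

0011010110111110000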